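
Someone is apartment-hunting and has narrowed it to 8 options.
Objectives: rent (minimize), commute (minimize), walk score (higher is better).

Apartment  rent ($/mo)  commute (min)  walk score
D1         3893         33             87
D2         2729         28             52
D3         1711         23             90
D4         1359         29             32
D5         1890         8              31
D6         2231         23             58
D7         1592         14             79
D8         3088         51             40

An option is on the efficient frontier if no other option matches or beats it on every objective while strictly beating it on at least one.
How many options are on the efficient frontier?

4

D1: dominated by D3 (rent 1711≤3893, commute 23≤33, walk score 90≥87).
D2: dominated by D3 (rent 1711≤2729, commute 23≤28, walk score 90≥52).
D3: not dominated (best walk score).
D4: not dominated (best rent).
D5: not dominated (best commute).
D6: dominated by D3 (rent 1711≤2231, commute 23≤23, walk score 90≥58).
D7: not dominated.
D8: dominated by D2 (rent 2729≤3088, commute 28≤51, walk score 52≥40).
Pareto-optimal: D3, D4, D5, D7 → 4.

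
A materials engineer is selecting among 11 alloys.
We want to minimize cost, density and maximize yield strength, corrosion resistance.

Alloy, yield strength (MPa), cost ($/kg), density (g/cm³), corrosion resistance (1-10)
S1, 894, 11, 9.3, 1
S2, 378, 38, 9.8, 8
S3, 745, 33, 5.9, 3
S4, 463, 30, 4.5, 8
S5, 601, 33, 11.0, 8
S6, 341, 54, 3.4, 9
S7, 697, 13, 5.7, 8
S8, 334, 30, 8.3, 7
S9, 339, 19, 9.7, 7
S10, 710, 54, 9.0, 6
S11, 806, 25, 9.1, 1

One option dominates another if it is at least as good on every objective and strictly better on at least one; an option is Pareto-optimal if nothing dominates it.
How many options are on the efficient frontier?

7

S1: not dominated (best yield strength).
S2: dominated by S4 (yield strength 463≥378, cost 30≤38, density 4.5≤9.8, corrosion resistance 8≥8).
S3: not dominated.
S4: not dominated.
S5: dominated by S7 (yield strength 697≥601, cost 13≤33, density 5.7≤11.0, corrosion resistance 8≥8).
S6: not dominated (best density).
S7: not dominated.
S8: dominated by S4 (yield strength 463≥334, cost 30≤30, density 4.5≤8.3, corrosion resistance 8≥7).
S9: dominated by S7 (yield strength 697≥339, cost 13≤19, density 5.7≤9.7, corrosion resistance 8≥7).
S10: not dominated.
S11: not dominated.
Pareto-optimal: S1, S3, S4, S6, S7, S10, S11 → 7.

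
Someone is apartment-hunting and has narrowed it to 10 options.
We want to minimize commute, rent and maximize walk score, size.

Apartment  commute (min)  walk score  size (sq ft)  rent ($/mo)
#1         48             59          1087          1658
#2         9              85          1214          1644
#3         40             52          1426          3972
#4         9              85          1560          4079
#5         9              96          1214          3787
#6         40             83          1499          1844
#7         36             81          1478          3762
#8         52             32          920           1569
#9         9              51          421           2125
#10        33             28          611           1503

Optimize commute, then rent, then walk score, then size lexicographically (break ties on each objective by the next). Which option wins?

#2

First minimize commute: best is 9, kept {#2, #4, #5, #9}.
Then minimize rent: best is 1644, kept {#2}.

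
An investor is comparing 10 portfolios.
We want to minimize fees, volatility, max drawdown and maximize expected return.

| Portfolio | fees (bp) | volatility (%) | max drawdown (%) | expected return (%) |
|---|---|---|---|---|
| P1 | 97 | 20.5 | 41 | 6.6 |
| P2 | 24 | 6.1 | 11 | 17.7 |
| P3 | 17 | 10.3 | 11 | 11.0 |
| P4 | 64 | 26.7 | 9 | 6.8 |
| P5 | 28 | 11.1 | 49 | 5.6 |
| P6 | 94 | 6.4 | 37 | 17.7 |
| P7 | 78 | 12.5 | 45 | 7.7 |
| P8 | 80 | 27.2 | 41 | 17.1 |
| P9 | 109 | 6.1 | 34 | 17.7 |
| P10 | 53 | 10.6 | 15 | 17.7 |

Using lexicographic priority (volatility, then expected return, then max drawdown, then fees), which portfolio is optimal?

First minimize volatility: best is 6.1, kept {P2, P9}.
Then maximize expected return: best is 17.7, kept {P2, P9}.
Then minimize max drawdown: best is 11, kept {P2}.

P2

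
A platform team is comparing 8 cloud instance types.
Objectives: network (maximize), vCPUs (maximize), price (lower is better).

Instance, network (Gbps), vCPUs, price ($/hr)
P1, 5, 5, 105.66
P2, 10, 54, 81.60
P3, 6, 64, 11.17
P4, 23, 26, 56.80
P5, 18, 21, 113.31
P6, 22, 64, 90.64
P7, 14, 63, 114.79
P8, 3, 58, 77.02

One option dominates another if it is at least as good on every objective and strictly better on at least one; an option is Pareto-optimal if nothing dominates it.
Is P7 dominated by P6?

P6 vs P7: network 22≥14, vCPUs 64≥63, price 90.64≤114.79 — P6 is at least as good on every objective with at least one strict improvement.

Yes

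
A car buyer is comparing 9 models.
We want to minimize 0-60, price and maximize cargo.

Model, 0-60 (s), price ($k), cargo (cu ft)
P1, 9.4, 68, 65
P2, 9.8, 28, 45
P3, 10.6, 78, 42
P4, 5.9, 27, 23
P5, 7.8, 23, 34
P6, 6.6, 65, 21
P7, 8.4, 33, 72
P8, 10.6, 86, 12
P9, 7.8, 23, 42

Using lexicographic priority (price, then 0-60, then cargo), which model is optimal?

P9

First minimize price: best is 23, kept {P5, P9}.
Then minimize 0-60: best is 7.8, kept {P5, P9}.
Then maximize cargo: best is 42, kept {P9}.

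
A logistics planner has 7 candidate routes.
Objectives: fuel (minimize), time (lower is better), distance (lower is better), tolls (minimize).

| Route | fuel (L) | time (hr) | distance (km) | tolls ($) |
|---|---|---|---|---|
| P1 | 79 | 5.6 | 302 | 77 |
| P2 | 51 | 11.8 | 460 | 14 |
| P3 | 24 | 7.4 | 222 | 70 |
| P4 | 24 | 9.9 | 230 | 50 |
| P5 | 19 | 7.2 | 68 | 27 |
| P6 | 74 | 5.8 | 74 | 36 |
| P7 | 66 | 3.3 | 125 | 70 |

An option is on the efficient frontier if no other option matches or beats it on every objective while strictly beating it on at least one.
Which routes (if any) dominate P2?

P1: worse on fuel (79 vs 51).
P3: worse on tolls (70 vs 14).
P4: worse on tolls (50 vs 14).
P5: worse on tolls (27 vs 14).
P6: worse on fuel (74 vs 51).
P7: worse on fuel (66 vs 51).
No option dominates P2.

none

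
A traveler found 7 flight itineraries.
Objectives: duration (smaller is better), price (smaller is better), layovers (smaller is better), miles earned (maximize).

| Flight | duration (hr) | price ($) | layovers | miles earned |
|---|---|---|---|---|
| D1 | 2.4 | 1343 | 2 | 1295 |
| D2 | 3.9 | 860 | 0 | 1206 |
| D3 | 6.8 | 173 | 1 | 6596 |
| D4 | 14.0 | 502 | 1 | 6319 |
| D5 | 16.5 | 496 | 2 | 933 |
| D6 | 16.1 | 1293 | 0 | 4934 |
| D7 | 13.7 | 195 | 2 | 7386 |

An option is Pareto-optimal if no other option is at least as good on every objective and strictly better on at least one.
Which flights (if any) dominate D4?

D3

D3: duration 6.8≤14.0, price 173≤502, layovers 1≤1, miles earned 6596≥6319 — dominates D4.
Others (D1, D2, D5, D6, D7) are each worse than D4 on at least one objective.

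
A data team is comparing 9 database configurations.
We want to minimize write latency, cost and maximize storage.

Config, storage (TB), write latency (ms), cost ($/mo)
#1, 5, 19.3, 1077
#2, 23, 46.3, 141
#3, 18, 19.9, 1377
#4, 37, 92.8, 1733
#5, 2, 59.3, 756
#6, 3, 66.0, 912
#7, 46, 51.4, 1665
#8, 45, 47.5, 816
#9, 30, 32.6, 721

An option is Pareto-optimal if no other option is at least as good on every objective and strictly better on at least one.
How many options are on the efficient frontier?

#1: not dominated (best write latency).
#2: not dominated (best cost).
#3: not dominated.
#4: dominated by #7 (storage 46≥37, write latency 51.4≤92.8, cost 1665≤1733).
#5: dominated by #2 (storage 23≥2, write latency 46.3≤59.3, cost 141≤756).
#6: dominated by #2 (storage 23≥3, write latency 46.3≤66.0, cost 141≤912).
#7: not dominated (best storage).
#8: not dominated.
#9: not dominated.
Pareto-optimal: #1, #2, #3, #7, #8, #9 → 6.

6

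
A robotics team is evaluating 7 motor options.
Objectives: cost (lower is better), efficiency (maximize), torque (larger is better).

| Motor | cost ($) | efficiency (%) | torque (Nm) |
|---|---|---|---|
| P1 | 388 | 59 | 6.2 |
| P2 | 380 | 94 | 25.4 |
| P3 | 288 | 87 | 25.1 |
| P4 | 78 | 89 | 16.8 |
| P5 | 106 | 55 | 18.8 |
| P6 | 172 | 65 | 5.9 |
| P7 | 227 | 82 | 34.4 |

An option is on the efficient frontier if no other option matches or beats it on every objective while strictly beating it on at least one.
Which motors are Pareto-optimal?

P1: dominated by P2 (cost 380≤388, efficiency 94≥59, torque 25.4≥6.2).
P2: not dominated (best efficiency).
P3: not dominated.
P4: not dominated (best cost).
P5: not dominated.
P6: dominated by P4 (cost 78≤172, efficiency 89≥65, torque 16.8≥5.9).
P7: not dominated (best torque).

P2, P3, P4, P5, P7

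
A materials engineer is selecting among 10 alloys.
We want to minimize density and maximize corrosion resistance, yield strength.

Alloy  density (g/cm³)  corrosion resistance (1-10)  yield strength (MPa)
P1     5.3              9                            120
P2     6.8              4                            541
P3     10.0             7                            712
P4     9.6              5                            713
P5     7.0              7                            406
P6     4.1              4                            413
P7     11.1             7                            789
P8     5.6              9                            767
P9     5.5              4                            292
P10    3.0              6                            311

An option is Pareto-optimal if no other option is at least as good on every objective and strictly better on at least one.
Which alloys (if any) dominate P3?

P8

P8: density 5.6≤10.0, corrosion resistance 9≥7, yield strength 767≥712 — dominates P3.
Others (P1, P2, P4, P5, P6, P7, P9, P10) are each worse than P3 on at least one objective.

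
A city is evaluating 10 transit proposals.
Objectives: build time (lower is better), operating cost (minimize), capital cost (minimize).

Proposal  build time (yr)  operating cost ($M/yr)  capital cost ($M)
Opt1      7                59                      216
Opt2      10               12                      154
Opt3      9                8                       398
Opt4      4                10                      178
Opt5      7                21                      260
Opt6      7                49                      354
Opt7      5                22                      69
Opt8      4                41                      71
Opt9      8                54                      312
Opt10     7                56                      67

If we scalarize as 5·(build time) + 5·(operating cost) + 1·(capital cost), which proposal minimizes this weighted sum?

Opt1: 5·7 + 5·59 + 1·216 = 546
Opt2: 5·10 + 5·12 + 1·154 = 264
Opt3: 5·9 + 5·8 + 1·398 = 483
Opt4: 5·4 + 5·10 + 1·178 = 248
Opt5: 5·7 + 5·21 + 1·260 = 400
Opt6: 5·7 + 5·49 + 1·354 = 634
Opt7: 5·5 + 5·22 + 1·69 = 204
Opt8: 5·4 + 5·41 + 1·71 = 296
Opt9: 5·8 + 5·54 + 1·312 = 622
Opt10: 5·7 + 5·56 + 1·67 = 382
Lowest: Opt7 at 204.

Opt7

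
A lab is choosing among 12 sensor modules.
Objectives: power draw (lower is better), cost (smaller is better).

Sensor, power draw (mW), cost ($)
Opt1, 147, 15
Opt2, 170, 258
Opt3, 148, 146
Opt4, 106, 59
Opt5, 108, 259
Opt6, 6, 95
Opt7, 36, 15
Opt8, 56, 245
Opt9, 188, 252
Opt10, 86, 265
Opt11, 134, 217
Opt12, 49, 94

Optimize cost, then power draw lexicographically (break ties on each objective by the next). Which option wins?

First minimize cost: best is 15, kept {Opt1, Opt7}.
Then minimize power draw: best is 36, kept {Opt7}.

Opt7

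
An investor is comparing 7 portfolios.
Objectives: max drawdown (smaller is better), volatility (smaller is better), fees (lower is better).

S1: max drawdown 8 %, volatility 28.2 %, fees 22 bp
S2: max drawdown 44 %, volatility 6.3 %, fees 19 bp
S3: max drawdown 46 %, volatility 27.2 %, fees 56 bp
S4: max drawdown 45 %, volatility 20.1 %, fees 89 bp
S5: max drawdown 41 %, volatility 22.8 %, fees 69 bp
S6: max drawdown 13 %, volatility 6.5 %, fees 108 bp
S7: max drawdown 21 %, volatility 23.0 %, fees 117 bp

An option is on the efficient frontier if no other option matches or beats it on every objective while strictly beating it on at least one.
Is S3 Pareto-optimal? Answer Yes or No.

S2 vs S3: max drawdown 44≤46, volatility 6.3≤27.2, fees 19≤56 — S2 is at least as good on every objective and strictly better on at least one, so S2 dominates S3.

No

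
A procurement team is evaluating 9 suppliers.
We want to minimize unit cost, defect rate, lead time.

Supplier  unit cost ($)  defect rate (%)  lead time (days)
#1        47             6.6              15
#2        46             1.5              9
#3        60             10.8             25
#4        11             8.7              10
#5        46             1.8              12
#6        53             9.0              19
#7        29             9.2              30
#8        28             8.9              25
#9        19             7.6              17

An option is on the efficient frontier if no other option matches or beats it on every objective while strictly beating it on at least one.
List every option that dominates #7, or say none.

#4, #8, #9

#4: unit cost 11≤29, defect rate 8.7≤9.2, lead time 10≤30 — dominates #7.
#8: unit cost 28≤29, defect rate 8.9≤9.2, lead time 25≤30 — dominates #7.
#9: unit cost 19≤29, defect rate 7.6≤9.2, lead time 17≤30 — dominates #7.
Others (#1, #2, #3, #5, #6) are each worse than #7 on at least one objective.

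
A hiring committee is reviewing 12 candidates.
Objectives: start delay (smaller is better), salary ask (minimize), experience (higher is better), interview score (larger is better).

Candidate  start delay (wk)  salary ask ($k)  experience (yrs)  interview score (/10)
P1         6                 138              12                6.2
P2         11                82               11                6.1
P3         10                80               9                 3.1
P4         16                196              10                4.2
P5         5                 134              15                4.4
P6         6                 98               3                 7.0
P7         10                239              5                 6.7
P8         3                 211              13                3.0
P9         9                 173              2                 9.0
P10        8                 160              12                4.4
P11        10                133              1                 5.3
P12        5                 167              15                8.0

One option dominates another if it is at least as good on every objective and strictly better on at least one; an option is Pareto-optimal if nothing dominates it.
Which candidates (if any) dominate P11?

P6: start delay 6≤10, salary ask 98≤133, experience 3≥1, interview score 7.0≥5.3 — dominates P11.
Others (P1, P2, P3, P4, P5, P7, P8, P9, P10, P12) are each worse than P11 on at least one objective.

P6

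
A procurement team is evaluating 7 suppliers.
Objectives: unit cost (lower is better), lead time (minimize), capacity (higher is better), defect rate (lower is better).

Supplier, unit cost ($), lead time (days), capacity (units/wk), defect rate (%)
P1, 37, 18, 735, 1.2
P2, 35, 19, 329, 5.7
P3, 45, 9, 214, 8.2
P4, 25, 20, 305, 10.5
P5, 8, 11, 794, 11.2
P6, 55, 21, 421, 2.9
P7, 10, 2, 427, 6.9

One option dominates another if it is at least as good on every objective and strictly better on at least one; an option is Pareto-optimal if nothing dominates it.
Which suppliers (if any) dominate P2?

none

P1: worse on unit cost (37 vs 35).
P3: worse on unit cost (45 vs 35).
P4: worse on lead time (20 vs 19).
P5: worse on defect rate (11.2 vs 5.7).
P6: worse on unit cost (55 vs 35).
P7: worse on defect rate (6.9 vs 5.7).
No option dominates P2.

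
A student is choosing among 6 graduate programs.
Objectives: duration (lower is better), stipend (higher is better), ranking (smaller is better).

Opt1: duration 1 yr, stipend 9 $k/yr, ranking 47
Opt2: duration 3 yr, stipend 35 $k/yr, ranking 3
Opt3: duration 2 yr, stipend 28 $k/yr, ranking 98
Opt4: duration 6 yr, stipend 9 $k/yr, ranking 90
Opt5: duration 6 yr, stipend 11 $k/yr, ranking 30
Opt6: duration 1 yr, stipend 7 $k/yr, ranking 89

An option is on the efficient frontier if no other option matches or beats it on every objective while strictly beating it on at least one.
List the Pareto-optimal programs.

Opt1, Opt2, Opt3

Opt1: not dominated.
Opt2: not dominated (best stipend).
Opt3: not dominated.
Opt4: dominated by Opt1 (duration 1≤6, stipend 9≥9, ranking 47≤90).
Opt5: dominated by Opt2 (duration 3≤6, stipend 35≥11, ranking 3≤30).
Opt6: dominated by Opt1 (duration 1≤1, stipend 9≥7, ranking 47≤89).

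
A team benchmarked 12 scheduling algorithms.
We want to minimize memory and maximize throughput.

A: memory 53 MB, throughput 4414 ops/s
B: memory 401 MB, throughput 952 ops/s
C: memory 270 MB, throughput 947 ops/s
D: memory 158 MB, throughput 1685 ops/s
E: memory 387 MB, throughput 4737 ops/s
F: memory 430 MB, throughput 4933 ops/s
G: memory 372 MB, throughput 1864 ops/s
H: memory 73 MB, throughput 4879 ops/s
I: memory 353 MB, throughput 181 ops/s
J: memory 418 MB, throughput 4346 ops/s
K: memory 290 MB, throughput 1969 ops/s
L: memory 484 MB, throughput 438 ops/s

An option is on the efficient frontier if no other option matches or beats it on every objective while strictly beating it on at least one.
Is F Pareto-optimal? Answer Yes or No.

A: worse on throughput (4414 vs 4933).
B: worse on throughput (952 vs 4933).
C: worse on throughput (947 vs 4933).
D: worse on throughput (1685 vs 4933).
E: worse on throughput (4737 vs 4933).
G: worse on throughput (1864 vs 4933).
H: worse on throughput (4879 vs 4933).
I: worse on throughput (181 vs 4933).
J: worse on throughput (4346 vs 4933).
K: worse on throughput (1969 vs 4933).
L: worse on memory (484 vs 430).
No option is at least as good as F on every objective and strictly better on one.

Yes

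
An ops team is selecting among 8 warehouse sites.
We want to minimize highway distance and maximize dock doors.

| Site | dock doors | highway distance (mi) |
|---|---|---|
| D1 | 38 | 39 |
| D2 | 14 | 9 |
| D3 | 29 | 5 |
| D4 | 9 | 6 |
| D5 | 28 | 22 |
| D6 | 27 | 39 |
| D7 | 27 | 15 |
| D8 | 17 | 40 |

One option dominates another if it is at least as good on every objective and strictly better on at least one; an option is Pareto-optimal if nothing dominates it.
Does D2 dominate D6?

D2 vs D6: D2 is worse on dock doors (14 vs 27), so it does not dominate D6.

No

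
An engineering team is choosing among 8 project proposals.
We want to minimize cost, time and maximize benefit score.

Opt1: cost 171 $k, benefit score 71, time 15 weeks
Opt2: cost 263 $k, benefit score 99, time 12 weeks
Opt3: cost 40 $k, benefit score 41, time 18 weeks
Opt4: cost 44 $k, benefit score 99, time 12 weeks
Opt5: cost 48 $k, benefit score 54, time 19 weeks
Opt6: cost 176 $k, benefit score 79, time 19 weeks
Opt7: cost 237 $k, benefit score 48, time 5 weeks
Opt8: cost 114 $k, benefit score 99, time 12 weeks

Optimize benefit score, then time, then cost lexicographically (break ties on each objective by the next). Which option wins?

Opt4

First maximize benefit score: best is 99, kept {Opt2, Opt4, Opt8}.
Then minimize time: best is 12, kept {Opt2, Opt4, Opt8}.
Then minimize cost: best is 44, kept {Opt4}.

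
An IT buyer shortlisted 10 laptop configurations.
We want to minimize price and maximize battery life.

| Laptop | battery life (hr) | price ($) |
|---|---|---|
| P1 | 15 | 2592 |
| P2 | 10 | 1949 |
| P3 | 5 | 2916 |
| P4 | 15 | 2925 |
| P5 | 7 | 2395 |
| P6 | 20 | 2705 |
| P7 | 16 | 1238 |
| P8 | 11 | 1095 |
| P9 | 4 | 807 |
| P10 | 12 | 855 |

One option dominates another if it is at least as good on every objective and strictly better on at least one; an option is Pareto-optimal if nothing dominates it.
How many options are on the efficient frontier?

4

P1: dominated by P7 (battery life 16≥15, price 1238≤2592).
P2: dominated by P7 (battery life 16≥10, price 1238≤1949).
P3: dominated by P1 (battery life 15≥5, price 2592≤2916).
P4: dominated by P1 (battery life 15≥15, price 2592≤2925).
P5: dominated by P2 (battery life 10≥7, price 1949≤2395).
P6: not dominated (best battery life).
P7: not dominated.
P8: dominated by P10 (battery life 12≥11, price 855≤1095).
P9: not dominated (best price).
P10: not dominated.
Pareto-optimal: P6, P7, P9, P10 → 4.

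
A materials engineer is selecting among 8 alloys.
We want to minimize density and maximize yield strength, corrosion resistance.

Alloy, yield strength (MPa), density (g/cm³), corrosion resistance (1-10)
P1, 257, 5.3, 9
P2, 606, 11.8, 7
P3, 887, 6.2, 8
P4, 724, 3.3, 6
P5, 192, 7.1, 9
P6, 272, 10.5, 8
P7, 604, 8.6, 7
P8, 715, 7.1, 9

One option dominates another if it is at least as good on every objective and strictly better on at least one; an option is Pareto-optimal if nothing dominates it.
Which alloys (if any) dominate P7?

P3, P8

P3: yield strength 887≥604, density 6.2≤8.6, corrosion resistance 8≥7 — dominates P7.
P8: yield strength 715≥604, density 7.1≤8.6, corrosion resistance 9≥7 — dominates P7.
Others (P1, P2, P4, P5, P6) are each worse than P7 on at least one objective.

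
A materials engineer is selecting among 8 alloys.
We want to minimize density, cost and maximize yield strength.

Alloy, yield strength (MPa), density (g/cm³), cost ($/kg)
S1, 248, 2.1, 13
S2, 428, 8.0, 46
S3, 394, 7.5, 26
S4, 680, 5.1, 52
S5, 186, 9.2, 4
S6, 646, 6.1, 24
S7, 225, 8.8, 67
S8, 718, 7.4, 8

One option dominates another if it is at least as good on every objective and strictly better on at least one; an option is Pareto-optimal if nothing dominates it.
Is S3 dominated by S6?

Yes

S6 vs S3: yield strength 646≥394, density 6.1≤7.5, cost 24≤26 — S6 is at least as good on every objective with at least one strict improvement.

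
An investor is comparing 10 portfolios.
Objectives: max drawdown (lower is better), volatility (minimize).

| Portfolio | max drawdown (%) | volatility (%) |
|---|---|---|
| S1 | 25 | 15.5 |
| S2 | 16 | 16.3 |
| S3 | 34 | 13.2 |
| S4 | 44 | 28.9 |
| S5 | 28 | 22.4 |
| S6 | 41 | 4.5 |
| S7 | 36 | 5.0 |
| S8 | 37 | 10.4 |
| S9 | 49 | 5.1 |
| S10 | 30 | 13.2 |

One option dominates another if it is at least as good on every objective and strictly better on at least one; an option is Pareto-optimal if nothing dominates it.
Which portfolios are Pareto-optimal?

S1, S2, S6, S7, S10

S1: not dominated.
S2: not dominated (best max drawdown).
S3: dominated by S10 (max drawdown 30≤34, volatility 13.2≤13.2).
S4: dominated by S1 (max drawdown 25≤44, volatility 15.5≤28.9).
S5: dominated by S1 (max drawdown 25≤28, volatility 15.5≤22.4).
S6: not dominated (best volatility).
S7: not dominated.
S8: dominated by S7 (max drawdown 36≤37, volatility 5.0≤10.4).
S9: dominated by S6 (max drawdown 41≤49, volatility 4.5≤5.1).
S10: not dominated.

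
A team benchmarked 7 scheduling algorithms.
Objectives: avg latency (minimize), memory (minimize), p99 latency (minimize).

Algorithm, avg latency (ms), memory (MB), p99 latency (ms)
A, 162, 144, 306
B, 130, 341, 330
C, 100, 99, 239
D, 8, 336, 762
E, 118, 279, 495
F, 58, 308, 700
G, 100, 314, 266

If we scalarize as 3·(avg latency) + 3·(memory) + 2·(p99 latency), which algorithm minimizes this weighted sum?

C

A: 3·162 + 3·144 + 2·306 = 1530
B: 3·130 + 3·341 + 2·330 = 2073
C: 3·100 + 3·99 + 2·239 = 1075
D: 3·8 + 3·336 + 2·762 = 2556
E: 3·118 + 3·279 + 2·495 = 2181
F: 3·58 + 3·308 + 2·700 = 2498
G: 3·100 + 3·314 + 2·266 = 1774
Lowest: C at 1075.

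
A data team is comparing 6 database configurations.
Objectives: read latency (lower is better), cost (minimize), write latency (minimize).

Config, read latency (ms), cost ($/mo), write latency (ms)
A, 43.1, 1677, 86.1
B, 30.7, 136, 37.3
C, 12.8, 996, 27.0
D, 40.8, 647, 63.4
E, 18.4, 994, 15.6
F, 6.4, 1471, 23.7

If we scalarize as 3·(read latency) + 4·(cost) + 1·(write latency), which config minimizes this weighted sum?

A: 3·43.1 + 4·1677 + 1·86.1 = 6923.4
B: 3·30.7 + 4·136 + 1·37.3 = 673.4
C: 3·12.8 + 4·996 + 1·27.0 = 4049.4
D: 3·40.8 + 4·647 + 1·63.4 = 2773.8
E: 3·18.4 + 4·994 + 1·15.6 = 4046.8
F: 3·6.4 + 4·1471 + 1·23.7 = 5926.9
Lowest: B at 673.4.

B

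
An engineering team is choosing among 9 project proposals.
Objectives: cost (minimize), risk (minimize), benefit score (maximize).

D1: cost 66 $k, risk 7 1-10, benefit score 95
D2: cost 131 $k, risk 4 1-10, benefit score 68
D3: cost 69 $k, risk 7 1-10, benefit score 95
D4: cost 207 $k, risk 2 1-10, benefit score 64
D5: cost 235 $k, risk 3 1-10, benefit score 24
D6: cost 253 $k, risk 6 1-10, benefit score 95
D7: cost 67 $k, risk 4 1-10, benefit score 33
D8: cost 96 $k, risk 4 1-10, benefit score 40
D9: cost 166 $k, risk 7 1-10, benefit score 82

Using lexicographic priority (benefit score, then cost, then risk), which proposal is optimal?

First maximize benefit score: best is 95, kept {D1, D3, D6}.
Then minimize cost: best is 66, kept {D1}.

D1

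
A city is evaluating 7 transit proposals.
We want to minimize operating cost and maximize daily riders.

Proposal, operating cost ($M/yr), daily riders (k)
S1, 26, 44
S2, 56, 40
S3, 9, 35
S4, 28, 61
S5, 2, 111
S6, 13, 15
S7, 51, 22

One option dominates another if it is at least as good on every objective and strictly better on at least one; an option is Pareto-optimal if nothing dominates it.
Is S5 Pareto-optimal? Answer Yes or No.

Yes

S1: worse on operating cost (26 vs 2).
S2: worse on operating cost (56 vs 2).
S3: worse on operating cost (9 vs 2).
S4: worse on operating cost (28 vs 2).
S6: worse on operating cost (13 vs 2).
S7: worse on operating cost (51 vs 2).
No option is at least as good as S5 on every objective and strictly better on one.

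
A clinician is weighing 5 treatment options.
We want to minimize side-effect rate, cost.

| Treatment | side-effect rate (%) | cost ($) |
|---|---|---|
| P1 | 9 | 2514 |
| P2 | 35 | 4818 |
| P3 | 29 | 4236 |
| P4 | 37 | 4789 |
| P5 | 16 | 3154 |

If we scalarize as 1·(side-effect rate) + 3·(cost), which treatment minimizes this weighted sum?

P1: 1·9 + 3·2514 = 7551
P2: 1·35 + 3·4818 = 14489
P3: 1·29 + 3·4236 = 12737
P4: 1·37 + 3·4789 = 14404
P5: 1·16 + 3·3154 = 9478
Lowest: P1 at 7551.

P1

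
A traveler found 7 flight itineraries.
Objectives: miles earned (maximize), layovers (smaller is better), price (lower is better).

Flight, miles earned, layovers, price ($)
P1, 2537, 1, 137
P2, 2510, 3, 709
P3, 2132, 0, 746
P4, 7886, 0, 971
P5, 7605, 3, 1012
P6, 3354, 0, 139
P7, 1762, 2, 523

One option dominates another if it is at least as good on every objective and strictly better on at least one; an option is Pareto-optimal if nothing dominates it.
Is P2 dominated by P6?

Yes

P6 vs P2: miles earned 3354≥2510, layovers 0≤3, price 139≤709 — P6 is at least as good on every objective with at least one strict improvement.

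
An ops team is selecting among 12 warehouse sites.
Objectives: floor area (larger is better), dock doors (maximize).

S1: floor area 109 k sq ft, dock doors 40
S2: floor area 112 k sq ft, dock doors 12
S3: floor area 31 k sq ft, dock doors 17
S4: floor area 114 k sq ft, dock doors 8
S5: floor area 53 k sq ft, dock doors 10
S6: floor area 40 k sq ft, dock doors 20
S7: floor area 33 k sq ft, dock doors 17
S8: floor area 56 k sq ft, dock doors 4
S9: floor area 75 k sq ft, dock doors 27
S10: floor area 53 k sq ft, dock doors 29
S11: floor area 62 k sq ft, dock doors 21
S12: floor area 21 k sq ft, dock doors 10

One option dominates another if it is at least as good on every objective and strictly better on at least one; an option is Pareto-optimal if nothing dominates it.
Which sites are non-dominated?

S1, S2, S4

S1: not dominated (best dock doors).
S2: not dominated.
S3: dominated by S1 (floor area 109≥31, dock doors 40≥17).
S4: not dominated (best floor area).
S5: dominated by S1 (floor area 109≥53, dock doors 40≥10).
S6: dominated by S1 (floor area 109≥40, dock doors 40≥20).
S7: dominated by S1 (floor area 109≥33, dock doors 40≥17).
S8: dominated by S1 (floor area 109≥56, dock doors 40≥4).
S9: dominated by S1 (floor area 109≥75, dock doors 40≥27).
S10: dominated by S1 (floor area 109≥53, dock doors 40≥29).
S11: dominated by S1 (floor area 109≥62, dock doors 40≥21).
S12: dominated by S1 (floor area 109≥21, dock doors 40≥10).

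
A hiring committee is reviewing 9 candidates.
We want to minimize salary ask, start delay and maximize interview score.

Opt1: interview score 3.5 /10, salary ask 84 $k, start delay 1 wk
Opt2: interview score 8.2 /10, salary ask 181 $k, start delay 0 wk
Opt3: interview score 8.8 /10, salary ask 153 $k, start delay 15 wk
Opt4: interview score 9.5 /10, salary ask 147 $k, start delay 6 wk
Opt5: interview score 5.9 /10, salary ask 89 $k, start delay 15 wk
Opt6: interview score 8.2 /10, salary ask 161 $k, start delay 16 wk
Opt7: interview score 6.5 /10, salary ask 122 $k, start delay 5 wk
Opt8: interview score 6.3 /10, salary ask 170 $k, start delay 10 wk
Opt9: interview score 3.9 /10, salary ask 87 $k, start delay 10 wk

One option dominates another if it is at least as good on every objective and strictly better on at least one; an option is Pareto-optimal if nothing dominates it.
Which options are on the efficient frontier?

Opt1, Opt2, Opt4, Opt5, Opt7, Opt9

Opt1: not dominated (best salary ask).
Opt2: not dominated (best start delay).
Opt3: dominated by Opt4 (interview score 9.5≥8.8, salary ask 147≤153, start delay 6≤15).
Opt4: not dominated (best interview score).
Opt5: not dominated.
Opt6: dominated by Opt3 (interview score 8.8≥8.2, salary ask 153≤161, start delay 15≤16).
Opt7: not dominated.
Opt8: dominated by Opt4 (interview score 9.5≥6.3, salary ask 147≤170, start delay 6≤10).
Opt9: not dominated.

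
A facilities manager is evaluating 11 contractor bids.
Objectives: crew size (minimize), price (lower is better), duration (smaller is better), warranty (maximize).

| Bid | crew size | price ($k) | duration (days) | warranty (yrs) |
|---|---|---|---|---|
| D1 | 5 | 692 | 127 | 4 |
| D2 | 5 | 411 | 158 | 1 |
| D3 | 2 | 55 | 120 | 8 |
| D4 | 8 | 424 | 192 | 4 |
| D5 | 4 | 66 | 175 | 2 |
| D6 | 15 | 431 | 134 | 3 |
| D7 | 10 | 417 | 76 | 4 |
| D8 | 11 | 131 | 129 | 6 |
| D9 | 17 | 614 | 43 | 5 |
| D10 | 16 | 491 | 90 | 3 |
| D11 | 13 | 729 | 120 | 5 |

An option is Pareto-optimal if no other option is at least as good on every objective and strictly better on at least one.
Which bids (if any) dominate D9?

none

D1: worse on price (692 vs 614).
D2: worse on duration (158 vs 43).
D3: worse on duration (120 vs 43).
D4: worse on duration (192 vs 43).
D5: worse on duration (175 vs 43).
D6: worse on duration (134 vs 43).
D7: worse on duration (76 vs 43).
D8: worse on duration (129 vs 43).
D10: worse on duration (90 vs 43).
D11: worse on price (729 vs 614).
No option dominates D9.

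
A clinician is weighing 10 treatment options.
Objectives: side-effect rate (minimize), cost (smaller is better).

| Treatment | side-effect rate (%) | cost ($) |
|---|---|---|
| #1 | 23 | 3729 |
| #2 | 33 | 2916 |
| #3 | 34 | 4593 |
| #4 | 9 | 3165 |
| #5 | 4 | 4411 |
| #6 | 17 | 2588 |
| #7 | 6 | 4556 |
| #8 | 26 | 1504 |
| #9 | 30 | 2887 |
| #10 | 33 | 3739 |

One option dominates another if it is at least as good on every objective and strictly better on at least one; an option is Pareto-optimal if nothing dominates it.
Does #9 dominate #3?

Yes

#9 vs #3: side-effect rate 30≤34, cost 2887≤4593 — #9 is at least as good on every objective with at least one strict improvement.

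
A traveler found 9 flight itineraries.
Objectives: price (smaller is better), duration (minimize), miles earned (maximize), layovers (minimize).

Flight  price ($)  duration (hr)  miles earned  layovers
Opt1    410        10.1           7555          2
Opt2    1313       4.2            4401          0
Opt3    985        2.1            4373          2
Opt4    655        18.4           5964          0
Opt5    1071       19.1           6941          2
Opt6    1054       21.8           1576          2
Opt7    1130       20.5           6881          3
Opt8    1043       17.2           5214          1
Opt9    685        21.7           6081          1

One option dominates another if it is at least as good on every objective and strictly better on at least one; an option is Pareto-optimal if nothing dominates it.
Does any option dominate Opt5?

Opt1 vs Opt5: price 410≤1071, duration 10.1≤19.1, miles earned 7555≥6941, layovers 2≤2 — Opt1 is at least as good on every objective and strictly better on at least one, so Opt1 dominates Opt5.

Yes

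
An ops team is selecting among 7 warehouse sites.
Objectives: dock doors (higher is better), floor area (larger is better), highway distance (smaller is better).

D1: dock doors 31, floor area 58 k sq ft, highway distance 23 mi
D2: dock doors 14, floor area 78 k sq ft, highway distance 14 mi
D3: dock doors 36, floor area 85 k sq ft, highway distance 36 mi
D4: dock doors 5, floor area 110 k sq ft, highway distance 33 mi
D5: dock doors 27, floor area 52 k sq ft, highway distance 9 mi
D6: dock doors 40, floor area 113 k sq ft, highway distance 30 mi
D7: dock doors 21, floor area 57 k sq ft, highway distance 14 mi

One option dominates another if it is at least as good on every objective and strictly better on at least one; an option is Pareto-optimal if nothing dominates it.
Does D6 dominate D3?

D6 vs D3: dock doors 40≥36, floor area 113≥85, highway distance 30≤36 — D6 is at least as good on every objective with at least one strict improvement.

Yes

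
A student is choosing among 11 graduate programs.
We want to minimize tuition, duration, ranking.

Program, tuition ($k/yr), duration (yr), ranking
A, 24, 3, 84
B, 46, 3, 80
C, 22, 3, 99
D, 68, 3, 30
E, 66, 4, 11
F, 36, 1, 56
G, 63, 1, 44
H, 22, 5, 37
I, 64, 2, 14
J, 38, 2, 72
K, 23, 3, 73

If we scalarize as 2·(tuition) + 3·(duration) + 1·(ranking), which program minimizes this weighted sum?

A: 2·24 + 3·3 + 1·84 = 141
B: 2·46 + 3·3 + 1·80 = 181
C: 2·22 + 3·3 + 1·99 = 152
D: 2·68 + 3·3 + 1·30 = 175
E: 2·66 + 3·4 + 1·11 = 155
F: 2·36 + 3·1 + 1·56 = 131
G: 2·63 + 3·1 + 1·44 = 173
H: 2·22 + 3·5 + 1·37 = 96
I: 2·64 + 3·2 + 1·14 = 148
J: 2·38 + 3·2 + 1·72 = 154
K: 2·23 + 3·3 + 1·73 = 128
Lowest: H at 96.

H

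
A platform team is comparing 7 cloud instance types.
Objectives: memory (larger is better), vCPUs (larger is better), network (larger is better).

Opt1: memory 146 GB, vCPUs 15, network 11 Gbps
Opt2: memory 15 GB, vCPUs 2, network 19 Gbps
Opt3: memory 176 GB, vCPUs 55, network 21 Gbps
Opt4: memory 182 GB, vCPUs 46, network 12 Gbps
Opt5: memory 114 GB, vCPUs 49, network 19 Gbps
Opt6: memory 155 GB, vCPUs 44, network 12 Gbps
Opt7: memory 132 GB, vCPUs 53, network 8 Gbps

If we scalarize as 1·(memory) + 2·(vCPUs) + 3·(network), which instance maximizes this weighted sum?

Opt1: 1·146 + 2·15 + 3·11 = 209
Opt2: 1·15 + 2·2 + 3·19 = 76
Opt3: 1·176 + 2·55 + 3·21 = 349
Opt4: 1·182 + 2·46 + 3·12 = 310
Opt5: 1·114 + 2·49 + 3·19 = 269
Opt6: 1·155 + 2·44 + 3·12 = 279
Opt7: 1·132 + 2·53 + 3·8 = 262
Highest: Opt3 at 349.

Opt3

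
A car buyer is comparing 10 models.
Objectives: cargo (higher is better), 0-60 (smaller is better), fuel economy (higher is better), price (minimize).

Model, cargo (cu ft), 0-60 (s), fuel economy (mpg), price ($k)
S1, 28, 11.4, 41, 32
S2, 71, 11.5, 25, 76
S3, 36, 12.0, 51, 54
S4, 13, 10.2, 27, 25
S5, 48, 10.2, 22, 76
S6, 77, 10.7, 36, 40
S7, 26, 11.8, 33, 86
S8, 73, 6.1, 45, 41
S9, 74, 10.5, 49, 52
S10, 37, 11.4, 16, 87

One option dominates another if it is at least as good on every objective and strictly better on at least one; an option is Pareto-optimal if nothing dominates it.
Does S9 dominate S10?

Yes

S9 vs S10: cargo 74≥37, 0-60 10.5≤11.4, fuel economy 49≥16, price 52≤87 — S9 is at least as good on every objective with at least one strict improvement.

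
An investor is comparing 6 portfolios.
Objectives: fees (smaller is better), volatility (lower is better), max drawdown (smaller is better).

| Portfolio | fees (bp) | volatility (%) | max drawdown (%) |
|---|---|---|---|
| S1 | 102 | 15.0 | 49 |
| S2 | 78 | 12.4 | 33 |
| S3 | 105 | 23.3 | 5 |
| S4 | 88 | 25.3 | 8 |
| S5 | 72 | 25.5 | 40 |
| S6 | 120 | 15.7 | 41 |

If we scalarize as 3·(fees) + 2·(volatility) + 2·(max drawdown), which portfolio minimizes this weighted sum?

S1: 3·102 + 2·15.0 + 2·49 = 434.0
S2: 3·78 + 2·12.4 + 2·33 = 324.8
S3: 3·105 + 2·23.3 + 2·5 = 371.6
S4: 3·88 + 2·25.3 + 2·8 = 330.6
S5: 3·72 + 2·25.5 + 2·40 = 347.0
S6: 3·120 + 2·15.7 + 2·41 = 473.4
Lowest: S2 at 324.8.

S2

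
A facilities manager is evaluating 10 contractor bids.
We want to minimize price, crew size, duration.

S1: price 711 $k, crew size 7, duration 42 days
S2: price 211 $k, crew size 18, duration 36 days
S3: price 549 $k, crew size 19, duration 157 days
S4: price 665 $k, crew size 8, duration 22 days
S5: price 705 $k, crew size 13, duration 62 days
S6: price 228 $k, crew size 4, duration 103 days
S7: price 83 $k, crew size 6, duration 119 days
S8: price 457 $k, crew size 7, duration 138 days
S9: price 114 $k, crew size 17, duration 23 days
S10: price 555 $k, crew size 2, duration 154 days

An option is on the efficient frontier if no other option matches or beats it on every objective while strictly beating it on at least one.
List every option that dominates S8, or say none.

S6: price 228≤457, crew size 4≤7, duration 103≤138 — dominates S8.
S7: price 83≤457, crew size 6≤7, duration 119≤138 — dominates S8.
Others (S1, S2, S3, S4, S5, S9, S10) are each worse than S8 on at least one objective.

S6, S7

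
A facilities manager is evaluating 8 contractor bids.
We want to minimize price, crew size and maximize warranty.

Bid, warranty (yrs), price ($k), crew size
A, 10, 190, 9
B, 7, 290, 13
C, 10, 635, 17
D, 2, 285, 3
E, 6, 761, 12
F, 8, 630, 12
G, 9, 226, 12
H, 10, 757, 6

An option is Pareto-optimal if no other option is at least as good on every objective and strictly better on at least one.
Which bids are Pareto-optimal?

A: not dominated (best price).
B: dominated by A (warranty 10≥7, price 190≤290, crew size 9≤13).
C: dominated by A (warranty 10≥10, price 190≤635, crew size 9≤17).
D: not dominated (best crew size).
E: dominated by A (warranty 10≥6, price 190≤761, crew size 9≤12).
F: dominated by A (warranty 10≥8, price 190≤630, crew size 9≤12).
G: dominated by A (warranty 10≥9, price 190≤226, crew size 9≤12).
H: not dominated.

A, D, H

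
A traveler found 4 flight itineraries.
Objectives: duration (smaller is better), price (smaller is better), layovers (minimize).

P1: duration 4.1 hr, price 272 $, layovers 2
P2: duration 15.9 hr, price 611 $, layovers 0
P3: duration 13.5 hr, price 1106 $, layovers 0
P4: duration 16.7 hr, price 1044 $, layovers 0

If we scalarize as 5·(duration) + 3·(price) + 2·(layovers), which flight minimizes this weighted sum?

P1: 5·4.1 + 3·272 + 2·2 = 840.5
P2: 5·15.9 + 3·611 + 2·0 = 1912.5
P3: 5·13.5 + 3·1106 + 2·0 = 3385.5
P4: 5·16.7 + 3·1044 + 2·0 = 3215.5
Lowest: P1 at 840.5.

P1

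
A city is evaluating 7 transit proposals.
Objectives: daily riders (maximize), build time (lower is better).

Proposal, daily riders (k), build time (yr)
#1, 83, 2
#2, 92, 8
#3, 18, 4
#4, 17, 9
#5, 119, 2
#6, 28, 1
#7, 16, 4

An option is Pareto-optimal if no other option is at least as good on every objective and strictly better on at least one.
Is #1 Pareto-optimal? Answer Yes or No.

#5 vs #1: daily riders 119≥83, build time 2≤2 — #5 is at least as good on every objective and strictly better on at least one, so #5 dominates #1.

No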